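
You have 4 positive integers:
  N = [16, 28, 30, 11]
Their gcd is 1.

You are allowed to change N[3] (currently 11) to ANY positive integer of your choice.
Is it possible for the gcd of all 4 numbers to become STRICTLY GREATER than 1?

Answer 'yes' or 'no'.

Current gcd = 1
gcd of all OTHER numbers (without N[3]=11): gcd([16, 28, 30]) = 2
The new gcd after any change is gcd(2, new_value).
This can be at most 2.
Since 2 > old gcd 1, the gcd CAN increase (e.g., set N[3] = 2).

Answer: yes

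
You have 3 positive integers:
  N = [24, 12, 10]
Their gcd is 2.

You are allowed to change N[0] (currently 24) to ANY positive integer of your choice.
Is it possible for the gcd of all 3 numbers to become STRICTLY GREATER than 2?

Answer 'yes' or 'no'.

Current gcd = 2
gcd of all OTHER numbers (without N[0]=24): gcd([12, 10]) = 2
The new gcd after any change is gcd(2, new_value).
This can be at most 2.
Since 2 = old gcd 2, the gcd can only stay the same or decrease.

Answer: no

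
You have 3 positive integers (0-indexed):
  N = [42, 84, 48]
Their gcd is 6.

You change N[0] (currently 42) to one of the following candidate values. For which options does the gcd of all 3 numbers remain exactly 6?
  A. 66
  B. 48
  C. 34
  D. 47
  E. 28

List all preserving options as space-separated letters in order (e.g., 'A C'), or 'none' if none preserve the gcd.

Old gcd = 6; gcd of others (without N[0]) = 12
New gcd for candidate v: gcd(12, v). Preserves old gcd iff gcd(12, v) = 6.
  Option A: v=66, gcd(12,66)=6 -> preserves
  Option B: v=48, gcd(12,48)=12 -> changes
  Option C: v=34, gcd(12,34)=2 -> changes
  Option D: v=47, gcd(12,47)=1 -> changes
  Option E: v=28, gcd(12,28)=4 -> changes

Answer: A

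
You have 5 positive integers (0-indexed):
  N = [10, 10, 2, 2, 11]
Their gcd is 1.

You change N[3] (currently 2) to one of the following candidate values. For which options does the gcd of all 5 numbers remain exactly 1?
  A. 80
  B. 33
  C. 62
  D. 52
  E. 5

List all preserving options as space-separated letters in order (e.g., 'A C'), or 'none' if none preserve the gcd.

Answer: A B C D E

Derivation:
Old gcd = 1; gcd of others (without N[3]) = 1
New gcd for candidate v: gcd(1, v). Preserves old gcd iff gcd(1, v) = 1.
  Option A: v=80, gcd(1,80)=1 -> preserves
  Option B: v=33, gcd(1,33)=1 -> preserves
  Option C: v=62, gcd(1,62)=1 -> preserves
  Option D: v=52, gcd(1,52)=1 -> preserves
  Option E: v=5, gcd(1,5)=1 -> preserves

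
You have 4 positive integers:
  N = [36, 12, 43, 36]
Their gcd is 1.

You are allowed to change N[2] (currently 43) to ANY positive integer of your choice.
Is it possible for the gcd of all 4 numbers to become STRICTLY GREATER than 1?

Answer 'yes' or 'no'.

Current gcd = 1
gcd of all OTHER numbers (without N[2]=43): gcd([36, 12, 36]) = 12
The new gcd after any change is gcd(12, new_value).
This can be at most 12.
Since 12 > old gcd 1, the gcd CAN increase (e.g., set N[2] = 12).

Answer: yes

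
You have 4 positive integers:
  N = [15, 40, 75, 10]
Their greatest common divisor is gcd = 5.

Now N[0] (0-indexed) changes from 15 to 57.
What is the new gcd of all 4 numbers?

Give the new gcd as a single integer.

Numbers: [15, 40, 75, 10], gcd = 5
Change: index 0, 15 -> 57
gcd of the OTHER numbers (without index 0): gcd([40, 75, 10]) = 5
New gcd = gcd(g_others, new_val) = gcd(5, 57) = 1

Answer: 1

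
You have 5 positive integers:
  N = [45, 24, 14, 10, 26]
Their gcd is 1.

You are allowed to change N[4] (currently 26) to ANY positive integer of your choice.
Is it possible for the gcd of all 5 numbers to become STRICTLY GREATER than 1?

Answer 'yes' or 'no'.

Current gcd = 1
gcd of all OTHER numbers (without N[4]=26): gcd([45, 24, 14, 10]) = 1
The new gcd after any change is gcd(1, new_value).
This can be at most 1.
Since 1 = old gcd 1, the gcd can only stay the same or decrease.

Answer: no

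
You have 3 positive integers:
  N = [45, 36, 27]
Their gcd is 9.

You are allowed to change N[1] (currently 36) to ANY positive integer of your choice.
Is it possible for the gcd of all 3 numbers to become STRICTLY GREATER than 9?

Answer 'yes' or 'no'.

Current gcd = 9
gcd of all OTHER numbers (without N[1]=36): gcd([45, 27]) = 9
The new gcd after any change is gcd(9, new_value).
This can be at most 9.
Since 9 = old gcd 9, the gcd can only stay the same or decrease.

Answer: no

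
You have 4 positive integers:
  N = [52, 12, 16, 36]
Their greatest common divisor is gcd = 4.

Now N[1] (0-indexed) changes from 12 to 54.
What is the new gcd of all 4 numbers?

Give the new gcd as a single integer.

Numbers: [52, 12, 16, 36], gcd = 4
Change: index 1, 12 -> 54
gcd of the OTHER numbers (without index 1): gcd([52, 16, 36]) = 4
New gcd = gcd(g_others, new_val) = gcd(4, 54) = 2

Answer: 2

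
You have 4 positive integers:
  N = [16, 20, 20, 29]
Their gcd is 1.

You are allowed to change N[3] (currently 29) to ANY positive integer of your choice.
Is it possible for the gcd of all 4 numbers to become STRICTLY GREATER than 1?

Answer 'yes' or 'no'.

Current gcd = 1
gcd of all OTHER numbers (without N[3]=29): gcd([16, 20, 20]) = 4
The new gcd after any change is gcd(4, new_value).
This can be at most 4.
Since 4 > old gcd 1, the gcd CAN increase (e.g., set N[3] = 4).

Answer: yes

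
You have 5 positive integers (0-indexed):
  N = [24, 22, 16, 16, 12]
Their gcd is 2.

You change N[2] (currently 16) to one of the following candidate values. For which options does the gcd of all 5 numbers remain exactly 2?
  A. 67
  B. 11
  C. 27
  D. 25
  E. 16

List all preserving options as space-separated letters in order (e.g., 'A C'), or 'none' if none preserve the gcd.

Answer: E

Derivation:
Old gcd = 2; gcd of others (without N[2]) = 2
New gcd for candidate v: gcd(2, v). Preserves old gcd iff gcd(2, v) = 2.
  Option A: v=67, gcd(2,67)=1 -> changes
  Option B: v=11, gcd(2,11)=1 -> changes
  Option C: v=27, gcd(2,27)=1 -> changes
  Option D: v=25, gcd(2,25)=1 -> changes
  Option E: v=16, gcd(2,16)=2 -> preserves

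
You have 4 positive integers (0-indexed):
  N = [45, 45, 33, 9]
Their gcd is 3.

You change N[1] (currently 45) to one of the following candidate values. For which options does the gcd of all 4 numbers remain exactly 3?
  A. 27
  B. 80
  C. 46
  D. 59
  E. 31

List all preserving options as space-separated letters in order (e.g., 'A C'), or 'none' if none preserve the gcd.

Old gcd = 3; gcd of others (without N[1]) = 3
New gcd for candidate v: gcd(3, v). Preserves old gcd iff gcd(3, v) = 3.
  Option A: v=27, gcd(3,27)=3 -> preserves
  Option B: v=80, gcd(3,80)=1 -> changes
  Option C: v=46, gcd(3,46)=1 -> changes
  Option D: v=59, gcd(3,59)=1 -> changes
  Option E: v=31, gcd(3,31)=1 -> changes

Answer: A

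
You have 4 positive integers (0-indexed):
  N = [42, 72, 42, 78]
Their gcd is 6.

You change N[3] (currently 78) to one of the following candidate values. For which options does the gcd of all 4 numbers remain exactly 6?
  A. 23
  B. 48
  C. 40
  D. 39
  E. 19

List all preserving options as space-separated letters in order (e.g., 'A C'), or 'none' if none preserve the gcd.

Answer: B

Derivation:
Old gcd = 6; gcd of others (without N[3]) = 6
New gcd for candidate v: gcd(6, v). Preserves old gcd iff gcd(6, v) = 6.
  Option A: v=23, gcd(6,23)=1 -> changes
  Option B: v=48, gcd(6,48)=6 -> preserves
  Option C: v=40, gcd(6,40)=2 -> changes
  Option D: v=39, gcd(6,39)=3 -> changes
  Option E: v=19, gcd(6,19)=1 -> changes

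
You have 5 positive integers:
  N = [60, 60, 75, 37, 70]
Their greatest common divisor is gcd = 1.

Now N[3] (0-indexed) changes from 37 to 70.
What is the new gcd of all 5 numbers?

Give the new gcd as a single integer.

Answer: 5

Derivation:
Numbers: [60, 60, 75, 37, 70], gcd = 1
Change: index 3, 37 -> 70
gcd of the OTHER numbers (without index 3): gcd([60, 60, 75, 70]) = 5
New gcd = gcd(g_others, new_val) = gcd(5, 70) = 5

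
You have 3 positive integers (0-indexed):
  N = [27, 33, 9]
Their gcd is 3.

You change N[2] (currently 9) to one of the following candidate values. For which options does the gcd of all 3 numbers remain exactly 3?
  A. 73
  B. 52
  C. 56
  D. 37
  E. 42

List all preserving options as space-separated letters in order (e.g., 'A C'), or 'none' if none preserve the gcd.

Answer: E

Derivation:
Old gcd = 3; gcd of others (without N[2]) = 3
New gcd for candidate v: gcd(3, v). Preserves old gcd iff gcd(3, v) = 3.
  Option A: v=73, gcd(3,73)=1 -> changes
  Option B: v=52, gcd(3,52)=1 -> changes
  Option C: v=56, gcd(3,56)=1 -> changes
  Option D: v=37, gcd(3,37)=1 -> changes
  Option E: v=42, gcd(3,42)=3 -> preserves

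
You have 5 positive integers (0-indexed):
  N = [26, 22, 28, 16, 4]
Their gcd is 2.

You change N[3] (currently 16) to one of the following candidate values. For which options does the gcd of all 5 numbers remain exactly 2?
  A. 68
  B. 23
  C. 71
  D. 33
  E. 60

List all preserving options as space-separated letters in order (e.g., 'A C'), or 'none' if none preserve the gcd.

Old gcd = 2; gcd of others (without N[3]) = 2
New gcd for candidate v: gcd(2, v). Preserves old gcd iff gcd(2, v) = 2.
  Option A: v=68, gcd(2,68)=2 -> preserves
  Option B: v=23, gcd(2,23)=1 -> changes
  Option C: v=71, gcd(2,71)=1 -> changes
  Option D: v=33, gcd(2,33)=1 -> changes
  Option E: v=60, gcd(2,60)=2 -> preserves

Answer: A E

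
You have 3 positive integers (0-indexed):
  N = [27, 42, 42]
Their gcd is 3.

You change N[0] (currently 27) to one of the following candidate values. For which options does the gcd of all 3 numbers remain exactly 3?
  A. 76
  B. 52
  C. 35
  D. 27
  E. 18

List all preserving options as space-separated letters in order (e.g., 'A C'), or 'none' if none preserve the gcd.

Old gcd = 3; gcd of others (without N[0]) = 42
New gcd for candidate v: gcd(42, v). Preserves old gcd iff gcd(42, v) = 3.
  Option A: v=76, gcd(42,76)=2 -> changes
  Option B: v=52, gcd(42,52)=2 -> changes
  Option C: v=35, gcd(42,35)=7 -> changes
  Option D: v=27, gcd(42,27)=3 -> preserves
  Option E: v=18, gcd(42,18)=6 -> changes

Answer: D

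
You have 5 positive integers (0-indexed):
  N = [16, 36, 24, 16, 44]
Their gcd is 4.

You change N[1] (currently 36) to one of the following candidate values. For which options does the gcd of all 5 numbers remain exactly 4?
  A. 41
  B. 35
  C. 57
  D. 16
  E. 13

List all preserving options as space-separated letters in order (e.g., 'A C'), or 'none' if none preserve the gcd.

Answer: D

Derivation:
Old gcd = 4; gcd of others (without N[1]) = 4
New gcd for candidate v: gcd(4, v). Preserves old gcd iff gcd(4, v) = 4.
  Option A: v=41, gcd(4,41)=1 -> changes
  Option B: v=35, gcd(4,35)=1 -> changes
  Option C: v=57, gcd(4,57)=1 -> changes
  Option D: v=16, gcd(4,16)=4 -> preserves
  Option E: v=13, gcd(4,13)=1 -> changes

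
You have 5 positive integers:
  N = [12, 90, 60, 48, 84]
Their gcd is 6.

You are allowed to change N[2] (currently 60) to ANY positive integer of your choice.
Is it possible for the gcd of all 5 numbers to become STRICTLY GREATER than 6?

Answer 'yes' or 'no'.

Current gcd = 6
gcd of all OTHER numbers (without N[2]=60): gcd([12, 90, 48, 84]) = 6
The new gcd after any change is gcd(6, new_value).
This can be at most 6.
Since 6 = old gcd 6, the gcd can only stay the same or decrease.

Answer: no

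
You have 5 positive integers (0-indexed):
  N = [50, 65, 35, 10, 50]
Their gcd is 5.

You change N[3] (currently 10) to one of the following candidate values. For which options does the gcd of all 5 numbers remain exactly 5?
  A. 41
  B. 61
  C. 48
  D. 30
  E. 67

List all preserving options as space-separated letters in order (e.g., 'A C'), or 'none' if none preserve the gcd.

Old gcd = 5; gcd of others (without N[3]) = 5
New gcd for candidate v: gcd(5, v). Preserves old gcd iff gcd(5, v) = 5.
  Option A: v=41, gcd(5,41)=1 -> changes
  Option B: v=61, gcd(5,61)=1 -> changes
  Option C: v=48, gcd(5,48)=1 -> changes
  Option D: v=30, gcd(5,30)=5 -> preserves
  Option E: v=67, gcd(5,67)=1 -> changes

Answer: D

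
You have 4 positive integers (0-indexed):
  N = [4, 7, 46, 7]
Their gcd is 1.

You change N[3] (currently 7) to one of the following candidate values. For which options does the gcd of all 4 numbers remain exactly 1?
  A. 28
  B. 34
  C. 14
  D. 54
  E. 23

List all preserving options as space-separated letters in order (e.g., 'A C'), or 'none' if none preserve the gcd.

Old gcd = 1; gcd of others (without N[3]) = 1
New gcd for candidate v: gcd(1, v). Preserves old gcd iff gcd(1, v) = 1.
  Option A: v=28, gcd(1,28)=1 -> preserves
  Option B: v=34, gcd(1,34)=1 -> preserves
  Option C: v=14, gcd(1,14)=1 -> preserves
  Option D: v=54, gcd(1,54)=1 -> preserves
  Option E: v=23, gcd(1,23)=1 -> preserves

Answer: A B C D E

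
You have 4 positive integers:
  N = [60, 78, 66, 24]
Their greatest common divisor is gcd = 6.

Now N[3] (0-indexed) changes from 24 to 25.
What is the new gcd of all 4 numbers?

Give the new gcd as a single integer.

Numbers: [60, 78, 66, 24], gcd = 6
Change: index 3, 24 -> 25
gcd of the OTHER numbers (without index 3): gcd([60, 78, 66]) = 6
New gcd = gcd(g_others, new_val) = gcd(6, 25) = 1

Answer: 1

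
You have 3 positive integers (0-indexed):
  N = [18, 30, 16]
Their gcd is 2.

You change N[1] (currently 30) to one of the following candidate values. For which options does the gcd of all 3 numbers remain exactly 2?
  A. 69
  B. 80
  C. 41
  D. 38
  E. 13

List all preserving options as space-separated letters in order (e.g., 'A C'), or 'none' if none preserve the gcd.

Old gcd = 2; gcd of others (without N[1]) = 2
New gcd for candidate v: gcd(2, v). Preserves old gcd iff gcd(2, v) = 2.
  Option A: v=69, gcd(2,69)=1 -> changes
  Option B: v=80, gcd(2,80)=2 -> preserves
  Option C: v=41, gcd(2,41)=1 -> changes
  Option D: v=38, gcd(2,38)=2 -> preserves
  Option E: v=13, gcd(2,13)=1 -> changes

Answer: B D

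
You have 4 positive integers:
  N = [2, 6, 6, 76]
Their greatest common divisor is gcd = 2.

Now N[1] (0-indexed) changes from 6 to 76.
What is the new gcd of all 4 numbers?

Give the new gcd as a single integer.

Answer: 2

Derivation:
Numbers: [2, 6, 6, 76], gcd = 2
Change: index 1, 6 -> 76
gcd of the OTHER numbers (without index 1): gcd([2, 6, 76]) = 2
New gcd = gcd(g_others, new_val) = gcd(2, 76) = 2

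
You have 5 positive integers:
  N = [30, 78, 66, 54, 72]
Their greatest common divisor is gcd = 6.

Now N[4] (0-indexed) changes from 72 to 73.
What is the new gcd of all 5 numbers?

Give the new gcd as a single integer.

Answer: 1

Derivation:
Numbers: [30, 78, 66, 54, 72], gcd = 6
Change: index 4, 72 -> 73
gcd of the OTHER numbers (without index 4): gcd([30, 78, 66, 54]) = 6
New gcd = gcd(g_others, new_val) = gcd(6, 73) = 1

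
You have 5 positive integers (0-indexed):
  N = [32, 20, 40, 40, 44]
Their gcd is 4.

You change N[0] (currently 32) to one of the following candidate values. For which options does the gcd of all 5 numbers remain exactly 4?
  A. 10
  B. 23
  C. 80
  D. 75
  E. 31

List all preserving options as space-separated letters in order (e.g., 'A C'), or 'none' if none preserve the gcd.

Answer: C

Derivation:
Old gcd = 4; gcd of others (without N[0]) = 4
New gcd for candidate v: gcd(4, v). Preserves old gcd iff gcd(4, v) = 4.
  Option A: v=10, gcd(4,10)=2 -> changes
  Option B: v=23, gcd(4,23)=1 -> changes
  Option C: v=80, gcd(4,80)=4 -> preserves
  Option D: v=75, gcd(4,75)=1 -> changes
  Option E: v=31, gcd(4,31)=1 -> changes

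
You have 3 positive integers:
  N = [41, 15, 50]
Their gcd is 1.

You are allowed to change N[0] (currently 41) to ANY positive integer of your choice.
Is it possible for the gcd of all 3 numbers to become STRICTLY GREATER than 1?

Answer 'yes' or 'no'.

Current gcd = 1
gcd of all OTHER numbers (without N[0]=41): gcd([15, 50]) = 5
The new gcd after any change is gcd(5, new_value).
This can be at most 5.
Since 5 > old gcd 1, the gcd CAN increase (e.g., set N[0] = 5).

Answer: yes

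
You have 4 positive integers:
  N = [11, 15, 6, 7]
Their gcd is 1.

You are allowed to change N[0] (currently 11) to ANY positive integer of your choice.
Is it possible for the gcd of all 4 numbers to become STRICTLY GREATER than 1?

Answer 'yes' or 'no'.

Answer: no

Derivation:
Current gcd = 1
gcd of all OTHER numbers (without N[0]=11): gcd([15, 6, 7]) = 1
The new gcd after any change is gcd(1, new_value).
This can be at most 1.
Since 1 = old gcd 1, the gcd can only stay the same or decrease.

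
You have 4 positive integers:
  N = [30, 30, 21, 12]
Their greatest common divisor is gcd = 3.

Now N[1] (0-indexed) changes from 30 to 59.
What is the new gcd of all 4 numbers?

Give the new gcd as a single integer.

Numbers: [30, 30, 21, 12], gcd = 3
Change: index 1, 30 -> 59
gcd of the OTHER numbers (without index 1): gcd([30, 21, 12]) = 3
New gcd = gcd(g_others, new_val) = gcd(3, 59) = 1

Answer: 1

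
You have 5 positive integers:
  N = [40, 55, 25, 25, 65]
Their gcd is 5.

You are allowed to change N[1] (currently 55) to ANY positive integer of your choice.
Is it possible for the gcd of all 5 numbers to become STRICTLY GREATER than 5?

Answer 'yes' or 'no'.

Answer: no

Derivation:
Current gcd = 5
gcd of all OTHER numbers (without N[1]=55): gcd([40, 25, 25, 65]) = 5
The new gcd after any change is gcd(5, new_value).
This can be at most 5.
Since 5 = old gcd 5, the gcd can only stay the same or decrease.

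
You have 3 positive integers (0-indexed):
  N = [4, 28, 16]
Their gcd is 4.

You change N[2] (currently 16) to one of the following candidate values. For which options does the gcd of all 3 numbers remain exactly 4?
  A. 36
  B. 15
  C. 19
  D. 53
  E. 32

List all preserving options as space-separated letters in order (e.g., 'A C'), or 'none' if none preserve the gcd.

Answer: A E

Derivation:
Old gcd = 4; gcd of others (without N[2]) = 4
New gcd for candidate v: gcd(4, v). Preserves old gcd iff gcd(4, v) = 4.
  Option A: v=36, gcd(4,36)=4 -> preserves
  Option B: v=15, gcd(4,15)=1 -> changes
  Option C: v=19, gcd(4,19)=1 -> changes
  Option D: v=53, gcd(4,53)=1 -> changes
  Option E: v=32, gcd(4,32)=4 -> preserves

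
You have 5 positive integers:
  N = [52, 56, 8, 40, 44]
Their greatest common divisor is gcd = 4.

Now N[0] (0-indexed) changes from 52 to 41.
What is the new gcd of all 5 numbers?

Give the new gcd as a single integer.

Answer: 1

Derivation:
Numbers: [52, 56, 8, 40, 44], gcd = 4
Change: index 0, 52 -> 41
gcd of the OTHER numbers (without index 0): gcd([56, 8, 40, 44]) = 4
New gcd = gcd(g_others, new_val) = gcd(4, 41) = 1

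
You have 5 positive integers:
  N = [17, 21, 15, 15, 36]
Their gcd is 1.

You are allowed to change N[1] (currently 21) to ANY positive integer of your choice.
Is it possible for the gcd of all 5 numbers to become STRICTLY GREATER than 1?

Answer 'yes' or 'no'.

Current gcd = 1
gcd of all OTHER numbers (without N[1]=21): gcd([17, 15, 15, 36]) = 1
The new gcd after any change is gcd(1, new_value).
This can be at most 1.
Since 1 = old gcd 1, the gcd can only stay the same or decrease.

Answer: no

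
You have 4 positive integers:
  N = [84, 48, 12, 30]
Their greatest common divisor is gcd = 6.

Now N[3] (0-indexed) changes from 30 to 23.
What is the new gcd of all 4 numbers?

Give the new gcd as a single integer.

Numbers: [84, 48, 12, 30], gcd = 6
Change: index 3, 30 -> 23
gcd of the OTHER numbers (without index 3): gcd([84, 48, 12]) = 12
New gcd = gcd(g_others, new_val) = gcd(12, 23) = 1

Answer: 1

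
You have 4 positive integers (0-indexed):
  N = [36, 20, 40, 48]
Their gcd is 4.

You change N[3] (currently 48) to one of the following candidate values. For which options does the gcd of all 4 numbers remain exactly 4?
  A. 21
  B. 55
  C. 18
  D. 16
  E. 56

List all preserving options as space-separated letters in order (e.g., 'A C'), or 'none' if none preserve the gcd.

Answer: D E

Derivation:
Old gcd = 4; gcd of others (without N[3]) = 4
New gcd for candidate v: gcd(4, v). Preserves old gcd iff gcd(4, v) = 4.
  Option A: v=21, gcd(4,21)=1 -> changes
  Option B: v=55, gcd(4,55)=1 -> changes
  Option C: v=18, gcd(4,18)=2 -> changes
  Option D: v=16, gcd(4,16)=4 -> preserves
  Option E: v=56, gcd(4,56)=4 -> preserves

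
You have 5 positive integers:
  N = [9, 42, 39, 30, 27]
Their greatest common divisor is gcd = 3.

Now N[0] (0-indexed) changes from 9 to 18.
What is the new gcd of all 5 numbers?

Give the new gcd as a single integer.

Answer: 3

Derivation:
Numbers: [9, 42, 39, 30, 27], gcd = 3
Change: index 0, 9 -> 18
gcd of the OTHER numbers (without index 0): gcd([42, 39, 30, 27]) = 3
New gcd = gcd(g_others, new_val) = gcd(3, 18) = 3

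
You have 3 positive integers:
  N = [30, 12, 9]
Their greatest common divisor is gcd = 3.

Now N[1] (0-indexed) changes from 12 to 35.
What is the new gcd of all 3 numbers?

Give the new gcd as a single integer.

Numbers: [30, 12, 9], gcd = 3
Change: index 1, 12 -> 35
gcd of the OTHER numbers (without index 1): gcd([30, 9]) = 3
New gcd = gcd(g_others, new_val) = gcd(3, 35) = 1

Answer: 1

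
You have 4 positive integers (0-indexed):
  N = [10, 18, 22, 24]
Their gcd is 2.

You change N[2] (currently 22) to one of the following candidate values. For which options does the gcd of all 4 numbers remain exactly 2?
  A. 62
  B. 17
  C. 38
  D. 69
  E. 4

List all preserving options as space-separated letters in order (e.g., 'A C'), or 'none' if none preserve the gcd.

Old gcd = 2; gcd of others (without N[2]) = 2
New gcd for candidate v: gcd(2, v). Preserves old gcd iff gcd(2, v) = 2.
  Option A: v=62, gcd(2,62)=2 -> preserves
  Option B: v=17, gcd(2,17)=1 -> changes
  Option C: v=38, gcd(2,38)=2 -> preserves
  Option D: v=69, gcd(2,69)=1 -> changes
  Option E: v=4, gcd(2,4)=2 -> preserves

Answer: A C E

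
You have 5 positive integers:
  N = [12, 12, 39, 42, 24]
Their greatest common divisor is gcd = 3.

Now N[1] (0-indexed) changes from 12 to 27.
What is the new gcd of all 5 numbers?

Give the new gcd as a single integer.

Answer: 3

Derivation:
Numbers: [12, 12, 39, 42, 24], gcd = 3
Change: index 1, 12 -> 27
gcd of the OTHER numbers (without index 1): gcd([12, 39, 42, 24]) = 3
New gcd = gcd(g_others, new_val) = gcd(3, 27) = 3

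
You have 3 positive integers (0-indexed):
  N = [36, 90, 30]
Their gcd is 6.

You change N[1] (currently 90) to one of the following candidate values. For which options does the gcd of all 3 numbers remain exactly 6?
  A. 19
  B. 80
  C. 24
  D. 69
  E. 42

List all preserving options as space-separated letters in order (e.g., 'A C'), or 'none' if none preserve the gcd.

Old gcd = 6; gcd of others (without N[1]) = 6
New gcd for candidate v: gcd(6, v). Preserves old gcd iff gcd(6, v) = 6.
  Option A: v=19, gcd(6,19)=1 -> changes
  Option B: v=80, gcd(6,80)=2 -> changes
  Option C: v=24, gcd(6,24)=6 -> preserves
  Option D: v=69, gcd(6,69)=3 -> changes
  Option E: v=42, gcd(6,42)=6 -> preserves

Answer: C E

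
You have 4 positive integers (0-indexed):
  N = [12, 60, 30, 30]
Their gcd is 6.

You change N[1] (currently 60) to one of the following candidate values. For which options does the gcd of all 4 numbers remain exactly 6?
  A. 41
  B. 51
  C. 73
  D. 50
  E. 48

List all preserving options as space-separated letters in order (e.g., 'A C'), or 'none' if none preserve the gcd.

Old gcd = 6; gcd of others (without N[1]) = 6
New gcd for candidate v: gcd(6, v). Preserves old gcd iff gcd(6, v) = 6.
  Option A: v=41, gcd(6,41)=1 -> changes
  Option B: v=51, gcd(6,51)=3 -> changes
  Option C: v=73, gcd(6,73)=1 -> changes
  Option D: v=50, gcd(6,50)=2 -> changes
  Option E: v=48, gcd(6,48)=6 -> preserves

Answer: E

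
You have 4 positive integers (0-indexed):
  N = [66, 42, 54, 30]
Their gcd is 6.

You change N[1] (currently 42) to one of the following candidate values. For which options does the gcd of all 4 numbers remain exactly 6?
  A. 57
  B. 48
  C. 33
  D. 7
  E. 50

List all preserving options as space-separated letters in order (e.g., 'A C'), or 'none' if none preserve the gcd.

Old gcd = 6; gcd of others (without N[1]) = 6
New gcd for candidate v: gcd(6, v). Preserves old gcd iff gcd(6, v) = 6.
  Option A: v=57, gcd(6,57)=3 -> changes
  Option B: v=48, gcd(6,48)=6 -> preserves
  Option C: v=33, gcd(6,33)=3 -> changes
  Option D: v=7, gcd(6,7)=1 -> changes
  Option E: v=50, gcd(6,50)=2 -> changes

Answer: B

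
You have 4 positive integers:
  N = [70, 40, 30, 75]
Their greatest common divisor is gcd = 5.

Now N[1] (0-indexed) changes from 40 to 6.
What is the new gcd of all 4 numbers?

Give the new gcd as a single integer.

Answer: 1

Derivation:
Numbers: [70, 40, 30, 75], gcd = 5
Change: index 1, 40 -> 6
gcd of the OTHER numbers (without index 1): gcd([70, 30, 75]) = 5
New gcd = gcd(g_others, new_val) = gcd(5, 6) = 1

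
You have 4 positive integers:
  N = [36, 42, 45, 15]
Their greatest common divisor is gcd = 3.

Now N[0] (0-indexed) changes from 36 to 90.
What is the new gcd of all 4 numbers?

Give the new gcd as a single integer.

Numbers: [36, 42, 45, 15], gcd = 3
Change: index 0, 36 -> 90
gcd of the OTHER numbers (without index 0): gcd([42, 45, 15]) = 3
New gcd = gcd(g_others, new_val) = gcd(3, 90) = 3

Answer: 3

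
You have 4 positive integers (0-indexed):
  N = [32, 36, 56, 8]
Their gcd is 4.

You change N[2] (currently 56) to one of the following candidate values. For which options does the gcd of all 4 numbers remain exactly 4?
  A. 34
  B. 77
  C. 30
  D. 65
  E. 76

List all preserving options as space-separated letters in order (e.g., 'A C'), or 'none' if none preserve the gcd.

Answer: E

Derivation:
Old gcd = 4; gcd of others (without N[2]) = 4
New gcd for candidate v: gcd(4, v). Preserves old gcd iff gcd(4, v) = 4.
  Option A: v=34, gcd(4,34)=2 -> changes
  Option B: v=77, gcd(4,77)=1 -> changes
  Option C: v=30, gcd(4,30)=2 -> changes
  Option D: v=65, gcd(4,65)=1 -> changes
  Option E: v=76, gcd(4,76)=4 -> preserves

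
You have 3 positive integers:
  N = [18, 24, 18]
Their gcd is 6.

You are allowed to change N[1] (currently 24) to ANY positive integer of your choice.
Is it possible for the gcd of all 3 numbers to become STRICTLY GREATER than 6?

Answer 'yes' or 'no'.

Answer: yes

Derivation:
Current gcd = 6
gcd of all OTHER numbers (without N[1]=24): gcd([18, 18]) = 18
The new gcd after any change is gcd(18, new_value).
This can be at most 18.
Since 18 > old gcd 6, the gcd CAN increase (e.g., set N[1] = 18).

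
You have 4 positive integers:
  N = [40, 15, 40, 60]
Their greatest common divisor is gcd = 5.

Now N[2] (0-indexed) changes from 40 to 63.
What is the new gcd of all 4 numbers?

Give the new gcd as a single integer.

Answer: 1

Derivation:
Numbers: [40, 15, 40, 60], gcd = 5
Change: index 2, 40 -> 63
gcd of the OTHER numbers (without index 2): gcd([40, 15, 60]) = 5
New gcd = gcd(g_others, new_val) = gcd(5, 63) = 1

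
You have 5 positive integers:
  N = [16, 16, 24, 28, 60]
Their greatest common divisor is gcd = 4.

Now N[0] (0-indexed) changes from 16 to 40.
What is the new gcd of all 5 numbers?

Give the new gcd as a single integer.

Answer: 4

Derivation:
Numbers: [16, 16, 24, 28, 60], gcd = 4
Change: index 0, 16 -> 40
gcd of the OTHER numbers (without index 0): gcd([16, 24, 28, 60]) = 4
New gcd = gcd(g_others, new_val) = gcd(4, 40) = 4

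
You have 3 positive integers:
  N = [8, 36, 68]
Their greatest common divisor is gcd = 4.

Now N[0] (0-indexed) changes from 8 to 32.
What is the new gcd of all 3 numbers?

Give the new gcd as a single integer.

Answer: 4

Derivation:
Numbers: [8, 36, 68], gcd = 4
Change: index 0, 8 -> 32
gcd of the OTHER numbers (without index 0): gcd([36, 68]) = 4
New gcd = gcd(g_others, new_val) = gcd(4, 32) = 4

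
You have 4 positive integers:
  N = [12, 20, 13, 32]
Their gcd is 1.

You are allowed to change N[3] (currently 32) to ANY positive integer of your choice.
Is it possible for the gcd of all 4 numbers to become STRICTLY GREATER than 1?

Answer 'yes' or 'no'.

Current gcd = 1
gcd of all OTHER numbers (without N[3]=32): gcd([12, 20, 13]) = 1
The new gcd after any change is gcd(1, new_value).
This can be at most 1.
Since 1 = old gcd 1, the gcd can only stay the same or decrease.

Answer: no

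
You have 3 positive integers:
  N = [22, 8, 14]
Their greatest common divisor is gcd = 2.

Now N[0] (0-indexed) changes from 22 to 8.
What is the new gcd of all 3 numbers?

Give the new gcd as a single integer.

Numbers: [22, 8, 14], gcd = 2
Change: index 0, 22 -> 8
gcd of the OTHER numbers (without index 0): gcd([8, 14]) = 2
New gcd = gcd(g_others, new_val) = gcd(2, 8) = 2

Answer: 2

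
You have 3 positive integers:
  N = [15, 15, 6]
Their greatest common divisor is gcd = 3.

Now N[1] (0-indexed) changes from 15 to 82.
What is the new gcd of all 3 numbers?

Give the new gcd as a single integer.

Answer: 1

Derivation:
Numbers: [15, 15, 6], gcd = 3
Change: index 1, 15 -> 82
gcd of the OTHER numbers (without index 1): gcd([15, 6]) = 3
New gcd = gcd(g_others, new_val) = gcd(3, 82) = 1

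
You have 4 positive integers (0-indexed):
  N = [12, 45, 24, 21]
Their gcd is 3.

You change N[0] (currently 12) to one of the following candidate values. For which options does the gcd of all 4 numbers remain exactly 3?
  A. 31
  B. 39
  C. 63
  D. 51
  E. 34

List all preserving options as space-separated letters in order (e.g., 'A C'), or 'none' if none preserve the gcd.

Answer: B C D

Derivation:
Old gcd = 3; gcd of others (without N[0]) = 3
New gcd for candidate v: gcd(3, v). Preserves old gcd iff gcd(3, v) = 3.
  Option A: v=31, gcd(3,31)=1 -> changes
  Option B: v=39, gcd(3,39)=3 -> preserves
  Option C: v=63, gcd(3,63)=3 -> preserves
  Option D: v=51, gcd(3,51)=3 -> preserves
  Option E: v=34, gcd(3,34)=1 -> changes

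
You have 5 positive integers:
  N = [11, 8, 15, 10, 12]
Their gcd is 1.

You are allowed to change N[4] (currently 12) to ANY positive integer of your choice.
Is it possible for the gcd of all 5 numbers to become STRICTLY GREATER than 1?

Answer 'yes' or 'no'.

Answer: no

Derivation:
Current gcd = 1
gcd of all OTHER numbers (without N[4]=12): gcd([11, 8, 15, 10]) = 1
The new gcd after any change is gcd(1, new_value).
This can be at most 1.
Since 1 = old gcd 1, the gcd can only stay the same or decrease.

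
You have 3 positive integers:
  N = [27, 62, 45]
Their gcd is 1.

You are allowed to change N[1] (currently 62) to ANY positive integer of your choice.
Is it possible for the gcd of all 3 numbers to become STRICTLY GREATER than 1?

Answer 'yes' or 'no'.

Current gcd = 1
gcd of all OTHER numbers (without N[1]=62): gcd([27, 45]) = 9
The new gcd after any change is gcd(9, new_value).
This can be at most 9.
Since 9 > old gcd 1, the gcd CAN increase (e.g., set N[1] = 9).

Answer: yes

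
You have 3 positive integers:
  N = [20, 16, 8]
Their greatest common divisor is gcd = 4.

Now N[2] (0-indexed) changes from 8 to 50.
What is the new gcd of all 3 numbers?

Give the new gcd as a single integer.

Numbers: [20, 16, 8], gcd = 4
Change: index 2, 8 -> 50
gcd of the OTHER numbers (without index 2): gcd([20, 16]) = 4
New gcd = gcd(g_others, new_val) = gcd(4, 50) = 2

Answer: 2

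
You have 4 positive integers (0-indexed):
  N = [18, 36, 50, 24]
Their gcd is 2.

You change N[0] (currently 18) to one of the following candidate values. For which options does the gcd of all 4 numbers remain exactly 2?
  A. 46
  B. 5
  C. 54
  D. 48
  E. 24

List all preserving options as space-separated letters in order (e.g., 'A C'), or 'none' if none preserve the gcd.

Answer: A C D E

Derivation:
Old gcd = 2; gcd of others (without N[0]) = 2
New gcd for candidate v: gcd(2, v). Preserves old gcd iff gcd(2, v) = 2.
  Option A: v=46, gcd(2,46)=2 -> preserves
  Option B: v=5, gcd(2,5)=1 -> changes
  Option C: v=54, gcd(2,54)=2 -> preserves
  Option D: v=48, gcd(2,48)=2 -> preserves
  Option E: v=24, gcd(2,24)=2 -> preserves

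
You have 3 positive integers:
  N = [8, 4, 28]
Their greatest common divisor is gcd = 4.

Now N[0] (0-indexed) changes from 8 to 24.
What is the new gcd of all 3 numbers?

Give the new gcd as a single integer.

Numbers: [8, 4, 28], gcd = 4
Change: index 0, 8 -> 24
gcd of the OTHER numbers (without index 0): gcd([4, 28]) = 4
New gcd = gcd(g_others, new_val) = gcd(4, 24) = 4

Answer: 4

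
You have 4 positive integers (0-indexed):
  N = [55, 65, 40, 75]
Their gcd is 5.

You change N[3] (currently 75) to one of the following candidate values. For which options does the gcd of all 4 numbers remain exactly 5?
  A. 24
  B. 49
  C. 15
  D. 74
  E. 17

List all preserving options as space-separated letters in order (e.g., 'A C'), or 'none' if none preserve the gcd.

Answer: C

Derivation:
Old gcd = 5; gcd of others (without N[3]) = 5
New gcd for candidate v: gcd(5, v). Preserves old gcd iff gcd(5, v) = 5.
  Option A: v=24, gcd(5,24)=1 -> changes
  Option B: v=49, gcd(5,49)=1 -> changes
  Option C: v=15, gcd(5,15)=5 -> preserves
  Option D: v=74, gcd(5,74)=1 -> changes
  Option E: v=17, gcd(5,17)=1 -> changes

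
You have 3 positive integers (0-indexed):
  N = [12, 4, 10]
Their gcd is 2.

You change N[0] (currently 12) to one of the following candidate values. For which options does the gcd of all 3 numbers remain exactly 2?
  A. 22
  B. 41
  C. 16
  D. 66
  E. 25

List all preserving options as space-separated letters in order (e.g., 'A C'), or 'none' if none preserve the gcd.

Old gcd = 2; gcd of others (without N[0]) = 2
New gcd for candidate v: gcd(2, v). Preserves old gcd iff gcd(2, v) = 2.
  Option A: v=22, gcd(2,22)=2 -> preserves
  Option B: v=41, gcd(2,41)=1 -> changes
  Option C: v=16, gcd(2,16)=2 -> preserves
  Option D: v=66, gcd(2,66)=2 -> preserves
  Option E: v=25, gcd(2,25)=1 -> changes

Answer: A C D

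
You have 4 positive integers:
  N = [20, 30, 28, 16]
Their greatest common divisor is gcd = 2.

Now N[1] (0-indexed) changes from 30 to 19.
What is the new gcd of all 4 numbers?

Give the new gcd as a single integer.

Answer: 1

Derivation:
Numbers: [20, 30, 28, 16], gcd = 2
Change: index 1, 30 -> 19
gcd of the OTHER numbers (without index 1): gcd([20, 28, 16]) = 4
New gcd = gcd(g_others, new_val) = gcd(4, 19) = 1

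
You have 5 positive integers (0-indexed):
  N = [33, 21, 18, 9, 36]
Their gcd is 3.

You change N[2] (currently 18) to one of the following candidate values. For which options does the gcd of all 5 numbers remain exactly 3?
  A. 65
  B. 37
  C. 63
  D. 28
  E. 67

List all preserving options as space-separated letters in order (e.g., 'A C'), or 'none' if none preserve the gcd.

Old gcd = 3; gcd of others (without N[2]) = 3
New gcd for candidate v: gcd(3, v). Preserves old gcd iff gcd(3, v) = 3.
  Option A: v=65, gcd(3,65)=1 -> changes
  Option B: v=37, gcd(3,37)=1 -> changes
  Option C: v=63, gcd(3,63)=3 -> preserves
  Option D: v=28, gcd(3,28)=1 -> changes
  Option E: v=67, gcd(3,67)=1 -> changes

Answer: C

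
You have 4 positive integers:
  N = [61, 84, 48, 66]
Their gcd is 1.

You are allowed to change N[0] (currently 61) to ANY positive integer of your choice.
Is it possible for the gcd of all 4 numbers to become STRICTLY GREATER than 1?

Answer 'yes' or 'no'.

Current gcd = 1
gcd of all OTHER numbers (without N[0]=61): gcd([84, 48, 66]) = 6
The new gcd after any change is gcd(6, new_value).
This can be at most 6.
Since 6 > old gcd 1, the gcd CAN increase (e.g., set N[0] = 6).

Answer: yes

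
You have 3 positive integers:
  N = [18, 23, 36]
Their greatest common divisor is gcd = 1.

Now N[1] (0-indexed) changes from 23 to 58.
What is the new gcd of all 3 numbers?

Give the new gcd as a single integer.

Answer: 2

Derivation:
Numbers: [18, 23, 36], gcd = 1
Change: index 1, 23 -> 58
gcd of the OTHER numbers (without index 1): gcd([18, 36]) = 18
New gcd = gcd(g_others, new_val) = gcd(18, 58) = 2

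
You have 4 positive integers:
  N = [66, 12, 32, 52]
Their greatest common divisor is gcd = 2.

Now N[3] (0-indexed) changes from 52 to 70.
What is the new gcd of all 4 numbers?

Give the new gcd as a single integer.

Answer: 2

Derivation:
Numbers: [66, 12, 32, 52], gcd = 2
Change: index 3, 52 -> 70
gcd of the OTHER numbers (without index 3): gcd([66, 12, 32]) = 2
New gcd = gcd(g_others, new_val) = gcd(2, 70) = 2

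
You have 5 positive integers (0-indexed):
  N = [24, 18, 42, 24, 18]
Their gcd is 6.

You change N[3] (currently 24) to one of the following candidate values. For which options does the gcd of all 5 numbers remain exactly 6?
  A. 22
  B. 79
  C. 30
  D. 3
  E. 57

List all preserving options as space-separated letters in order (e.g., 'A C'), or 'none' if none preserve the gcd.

Old gcd = 6; gcd of others (without N[3]) = 6
New gcd for candidate v: gcd(6, v). Preserves old gcd iff gcd(6, v) = 6.
  Option A: v=22, gcd(6,22)=2 -> changes
  Option B: v=79, gcd(6,79)=1 -> changes
  Option C: v=30, gcd(6,30)=6 -> preserves
  Option D: v=3, gcd(6,3)=3 -> changes
  Option E: v=57, gcd(6,57)=3 -> changes

Answer: C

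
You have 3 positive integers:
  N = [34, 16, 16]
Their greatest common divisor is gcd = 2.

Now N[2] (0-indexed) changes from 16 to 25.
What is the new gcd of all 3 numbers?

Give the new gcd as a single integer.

Numbers: [34, 16, 16], gcd = 2
Change: index 2, 16 -> 25
gcd of the OTHER numbers (without index 2): gcd([34, 16]) = 2
New gcd = gcd(g_others, new_val) = gcd(2, 25) = 1

Answer: 1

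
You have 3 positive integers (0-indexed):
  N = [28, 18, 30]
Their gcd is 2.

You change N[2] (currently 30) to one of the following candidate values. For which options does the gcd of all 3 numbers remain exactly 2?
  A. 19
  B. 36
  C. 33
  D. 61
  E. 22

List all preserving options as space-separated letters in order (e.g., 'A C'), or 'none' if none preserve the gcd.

Old gcd = 2; gcd of others (without N[2]) = 2
New gcd for candidate v: gcd(2, v). Preserves old gcd iff gcd(2, v) = 2.
  Option A: v=19, gcd(2,19)=1 -> changes
  Option B: v=36, gcd(2,36)=2 -> preserves
  Option C: v=33, gcd(2,33)=1 -> changes
  Option D: v=61, gcd(2,61)=1 -> changes
  Option E: v=22, gcd(2,22)=2 -> preserves

Answer: B E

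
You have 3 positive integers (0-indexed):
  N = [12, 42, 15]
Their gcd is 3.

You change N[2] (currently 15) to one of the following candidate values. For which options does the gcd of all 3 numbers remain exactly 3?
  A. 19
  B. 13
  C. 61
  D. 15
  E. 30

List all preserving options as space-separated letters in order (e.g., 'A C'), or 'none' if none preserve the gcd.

Answer: D

Derivation:
Old gcd = 3; gcd of others (without N[2]) = 6
New gcd for candidate v: gcd(6, v). Preserves old gcd iff gcd(6, v) = 3.
  Option A: v=19, gcd(6,19)=1 -> changes
  Option B: v=13, gcd(6,13)=1 -> changes
  Option C: v=61, gcd(6,61)=1 -> changes
  Option D: v=15, gcd(6,15)=3 -> preserves
  Option E: v=30, gcd(6,30)=6 -> changes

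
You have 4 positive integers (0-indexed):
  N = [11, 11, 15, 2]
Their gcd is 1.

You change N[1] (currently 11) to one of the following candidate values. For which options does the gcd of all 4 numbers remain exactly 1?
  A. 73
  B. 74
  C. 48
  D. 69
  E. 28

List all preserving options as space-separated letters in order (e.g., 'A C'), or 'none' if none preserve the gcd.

Old gcd = 1; gcd of others (without N[1]) = 1
New gcd for candidate v: gcd(1, v). Preserves old gcd iff gcd(1, v) = 1.
  Option A: v=73, gcd(1,73)=1 -> preserves
  Option B: v=74, gcd(1,74)=1 -> preserves
  Option C: v=48, gcd(1,48)=1 -> preserves
  Option D: v=69, gcd(1,69)=1 -> preserves
  Option E: v=28, gcd(1,28)=1 -> preserves

Answer: A B C D E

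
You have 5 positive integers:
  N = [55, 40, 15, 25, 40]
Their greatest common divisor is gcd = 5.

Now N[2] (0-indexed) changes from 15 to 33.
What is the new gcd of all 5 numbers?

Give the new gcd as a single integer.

Numbers: [55, 40, 15, 25, 40], gcd = 5
Change: index 2, 15 -> 33
gcd of the OTHER numbers (without index 2): gcd([55, 40, 25, 40]) = 5
New gcd = gcd(g_others, new_val) = gcd(5, 33) = 1

Answer: 1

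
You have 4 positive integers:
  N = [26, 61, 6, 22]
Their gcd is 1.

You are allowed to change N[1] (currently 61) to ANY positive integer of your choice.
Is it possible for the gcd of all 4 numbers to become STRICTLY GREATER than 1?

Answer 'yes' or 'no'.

Answer: yes

Derivation:
Current gcd = 1
gcd of all OTHER numbers (without N[1]=61): gcd([26, 6, 22]) = 2
The new gcd after any change is gcd(2, new_value).
This can be at most 2.
Since 2 > old gcd 1, the gcd CAN increase (e.g., set N[1] = 2).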